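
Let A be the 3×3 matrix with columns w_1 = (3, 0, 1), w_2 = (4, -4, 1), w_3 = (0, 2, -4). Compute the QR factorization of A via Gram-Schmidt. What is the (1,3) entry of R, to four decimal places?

w_1 = (3, 0, 1); ‖w_1‖ = 3.1623, so q_1 = (0.9487, 0.0000, 0.3162).
r_{13} = q_1·w_3 = -1.2649.

r_{13} = -1.2649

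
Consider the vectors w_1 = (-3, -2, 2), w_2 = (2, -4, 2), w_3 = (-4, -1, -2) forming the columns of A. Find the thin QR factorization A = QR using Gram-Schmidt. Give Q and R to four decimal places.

w_1 = (-3, -2, 2); ‖w_1‖ = 4.1231, so q_1 = (-0.7276, -0.4851, 0.4851).
q_1·w_2 = (-0.7276)·2 + (-0.4851)·(-4) + 0.4851·2 = 1.4552.
u_2 = w_2 − 1.4552·q_1 = (3.0588, -3.2941, 1.2941).
‖u_2‖ = 4.6779, so q_2 = (0.6539, -0.7042, 0.2766).
q_1·w_3 = (-0.7276)·(-4) + (-0.4851)·(-1) + 0.4851·(-2) = 2.4254; q_2·w_3 = 0.6539·(-4) + (-0.7042)·(-1) + 0.2766·(-2) = -2.4647.
u_3 = w_3 − 2.4254·q_1 + 2.4647·q_2 = (-0.6237, -1.5591, -2.4946).
‖u_3‖ = 3.0072, so q_3 = (-0.2074, -0.5185, -0.8296).

Q = [[-0.7276, 0.6539, -0.2074], [-0.4851, -0.7042, -0.5185], [0.4851, 0.2766, -0.8296]], R = [[4.1231, 1.4552, 2.4254], [0.0000, 4.6779, -2.4647], [0.0000, 0.0000, 3.0072]]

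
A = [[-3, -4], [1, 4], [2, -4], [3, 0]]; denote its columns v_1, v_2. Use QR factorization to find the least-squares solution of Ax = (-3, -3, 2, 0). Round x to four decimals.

x = (0.5231, -0.2538)

v_1 = (-3, 1, 2, 3); ‖v_1‖ = 4.7958, so q_1 = (-0.6255, 0.2085, 0.4170, 0.6255).
q_1·v_2 = (-0.6255)·(-4) + 0.2085·4 + 0.4170·(-4) + 0.6255·0 = 1.6681.
u_2 = v_2 − 1.6681·q_1 = (-2.9565, 3.6522, -4.6957, -1.0435).
‖u_2‖ = 6.7244, so q_2 = (-0.4397, 0.5431, -0.6983, -0.1552).
Qᵀb = (2.0851, -1.7070).
Back-substitute: x_2 = -1.7070/6.7244 = -0.2538.
x_1 = (2.0851 − 1.6681·(-0.2538))/4.7958 = 0.5231.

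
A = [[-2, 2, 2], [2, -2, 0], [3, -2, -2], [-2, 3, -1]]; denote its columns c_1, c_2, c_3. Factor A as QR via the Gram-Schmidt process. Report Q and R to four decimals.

Q = [[-0.4364, 0.0682, 0.8746], [0.4364, -0.0682, 0.4061], [0.6547, 0.6134, 0.1874], [-0.4364, 0.7838, -0.1874]], R = [[4.5826, -4.3644, -1.7457], [0.0000, 1.3973, -1.8744], [0.0000, 0.0000, 1.5617]]

c_1 = (-2, 2, 3, -2); ‖c_1‖ = 4.5826, so e_1 = (-0.4364, 0.4364, 0.6547, -0.4364).
e_1·c_2 = (-0.4364)·2 + 0.4364·(-2) + 0.6547·(-2) + (-0.4364)·3 = -4.3644.
u_2 = c_2 + 4.3644·e_1 = (0.0952, -0.0952, 0.8571, 1.0952).
‖u_2‖ = 1.3973, so e_2 = (0.0682, -0.0682, 0.6134, 0.7838).
e_1·c_3 = (-0.4364)·2 + 0.4364·0 + 0.6547·(-2) + (-0.4364)·(-1) = -1.7457; e_2·c_3 = 0.0682·2 + (-0.0682)·0 + 0.6134·(-2) + 0.7838·(-1) = -1.8744.
u_3 = c_3 + 1.7457·e_1 + 1.8744·e_2 = (1.3659, 0.6341, 0.2927, -0.2927).
‖u_3‖ = 1.5617, so e_3 = (0.8746, 0.4061, 0.1874, -0.1874).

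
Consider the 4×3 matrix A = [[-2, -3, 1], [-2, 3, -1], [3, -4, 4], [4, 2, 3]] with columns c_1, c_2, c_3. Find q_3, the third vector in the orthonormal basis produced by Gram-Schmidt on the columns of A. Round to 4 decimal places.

q_3 = (0.5931, 0.6351, 0.2462, 0.4294)

c_1 = (-2, -2, 3, 4); ‖c_1‖ = 5.7446, so q_1 = (-0.3482, -0.3482, 0.5222, 0.6963).
q_1·c_2 = (-0.3482)·(-3) + (-0.3482)·3 + 0.5222·(-4) + 0.6963·2 = -0.6963.
u_2 = c_2 + 0.6963·q_1 = (-3.2424, 2.7576, -3.6364, 2.4848).
‖u_2‖ = 6.1250, so q_2 = (-0.5294, 0.4502, -0.5937, 0.4057).
q_1·c_3 = (-0.3482)·1 + (-0.3482)·(-1) + 0.5222·4 + 0.6963·3 = 4.1779; q_2·c_3 = (-0.5294)·1 + 0.4502·(-1) + (-0.5937)·4 + 0.4057·3 = -2.1373.
u_3 = c_3 − 4.1779·q_1 + 2.1373·q_2 = (1.3231, 1.4168, 0.5493, 0.9580).
‖u_3‖ = 2.2310, so q_3 = (0.5931, 0.6351, 0.2462, 0.4294).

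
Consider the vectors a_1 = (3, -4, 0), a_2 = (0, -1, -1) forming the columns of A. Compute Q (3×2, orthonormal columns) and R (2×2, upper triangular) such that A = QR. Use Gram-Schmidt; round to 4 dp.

a_1 = (3, -4, 0); ‖a_1‖ = 5.0000, so e_1 = (0.6000, -0.8000, 0.0000).
e_1·a_2 = 0.6000·0 + (-0.8000)·(-1) + 0.0000·(-1) = 0.8000.
u_2 = a_2 − 0.8000·e_1 = (-0.4800, -0.3600, -1.0000).
‖u_2‖ = 1.1662, so e_2 = (-0.4116, -0.3087, -0.8575).

Q = [[0.6000, -0.4116], [-0.8000, -0.3087], [0.0000, -0.8575]], R = [[5.0000, 0.8000], [0.0000, 1.1662]]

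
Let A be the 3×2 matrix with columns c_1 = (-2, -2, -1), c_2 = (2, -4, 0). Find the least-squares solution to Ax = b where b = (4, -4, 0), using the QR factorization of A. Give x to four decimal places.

x = (-0.5854, 1.3171)

e_1 = c_1/‖c_1‖ = (-2, -2, -1)/3.0000 = (-0.6667, -0.6667, -0.3333).
r_{12} = e_1·c_2 = 1.3333.
u_2 = c_2 − 1.3333·e_1 = (2.8889, -3.1111, 0.4444).
‖u_2‖ = 4.2687, so e_2 = (0.6768, -0.7288, 0.1041).
Qᵀb = (0.0000, 5.6223).
Back-substitute: x_2 = 5.6223/4.2687 = 1.3171.
x_1 = (0.0000 − 1.3333·1.3171)/3.0000 = -0.5854.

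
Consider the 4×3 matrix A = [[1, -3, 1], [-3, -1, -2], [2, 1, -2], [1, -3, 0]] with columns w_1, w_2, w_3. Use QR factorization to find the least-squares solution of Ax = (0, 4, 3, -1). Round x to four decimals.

x = (-0.1667, -0.1404, -1.5468)

q_1 = w_1/‖w_1‖ = (1, -3, 2, 1)/3.8730 = (0.2582, -0.7746, 0.5164, 0.2582).
r_{12} = q_1·w_2 = -0.2582.
u_2 = w_2 + 0.2582·q_1 = (-2.9333, -1.2000, 1.1333, -2.9333).
‖u_2‖ = 4.4647, so q_2 = (-0.6570, -0.2688, 0.2538, -0.6570).
r_{13} = q_1·w_3 = 0.7746; r_{23} = q_2·w_3 = -0.6271.
u_3 = w_3 − 0.7746·q_1 + 0.6271·q_2 = (0.3880, -1.5686, -2.2408, -0.6120).
‖u_3‖ = 2.8296, so q_3 = (0.1371, -0.5543, -0.7919, -0.2163).
Qᵀb = (-1.8074, 0.3434, -4.3768).
Back-substitute: x_3 = -4.3768/2.8296 = -1.5468.
x_2 = (0.3434 + 0.6271·(-1.5468))/4.4647 = -0.1404.
x_1 = (-1.8074 + 0.2582·(-0.1404) − 0.7746·(-1.5468))/3.8730 = -0.1667.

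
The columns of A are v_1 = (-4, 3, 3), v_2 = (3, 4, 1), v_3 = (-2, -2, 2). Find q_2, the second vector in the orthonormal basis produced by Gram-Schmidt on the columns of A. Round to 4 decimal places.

q_1 = v_1/‖v_1‖ = (-4, 3, 3)/5.8310 = (-0.6860, 0.5145, 0.5145).
r_{12} = q_1·v_2 = 0.5145.
u_2 = v_2 − 0.5145·q_1 = (3.3529, 3.7353, 0.7353).
‖u_2‖ = 5.0730, so q_2 = (0.6609, 0.7363, 0.1449).

q_2 = (0.6609, 0.7363, 0.1449)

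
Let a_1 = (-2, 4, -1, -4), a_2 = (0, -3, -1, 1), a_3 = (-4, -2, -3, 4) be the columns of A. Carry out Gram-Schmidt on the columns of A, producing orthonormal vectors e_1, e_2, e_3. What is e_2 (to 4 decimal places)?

e_2 = (-0.3656, -0.6215, -0.6337, -0.2803)

e_1 = a_1/‖a_1‖ = (-2, 4, -1, -4)/6.0828 = (-0.3288, 0.6576, -0.1644, -0.6576).
r_{12} = e_1·a_2 = -2.4660.
u_2 = a_2 + 2.4660·e_1 = (-0.8108, -1.3784, -1.4054, -0.6216).
‖u_2‖ = 2.2179, so e_2 = (-0.3656, -0.6215, -0.6337, -0.2803).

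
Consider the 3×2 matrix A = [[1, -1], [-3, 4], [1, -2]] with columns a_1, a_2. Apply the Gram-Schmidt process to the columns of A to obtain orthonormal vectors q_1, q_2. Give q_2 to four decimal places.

q_2 = (0.4924, -0.1231, -0.8616)

a_1 = (1, -3, 1); ‖a_1‖ = 3.3166, so q_1 = (0.3015, -0.9045, 0.3015).
q_1·a_2 = 0.3015·(-1) + (-0.9045)·4 + 0.3015·(-2) = -4.5227.
u_2 = a_2 + 4.5227·q_1 = (0.3636, -0.0909, -0.6364).
‖u_2‖ = 0.7385, so q_2 = (0.4924, -0.1231, -0.8616).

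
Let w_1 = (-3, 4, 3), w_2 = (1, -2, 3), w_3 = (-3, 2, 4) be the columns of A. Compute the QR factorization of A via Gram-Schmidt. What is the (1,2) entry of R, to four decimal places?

r_{12} = -0.3430

w_1 = (-3, 4, 3); ‖w_1‖ = 5.8310, so q_1 = (-0.5145, 0.6860, 0.5145).
r_{12} = q_1·w_2 = -0.3430.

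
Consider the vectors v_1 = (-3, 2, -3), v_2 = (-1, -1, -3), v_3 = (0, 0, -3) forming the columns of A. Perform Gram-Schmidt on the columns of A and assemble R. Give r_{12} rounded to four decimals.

r_{12} = 2.1320

e_1 = v_1/‖v_1‖ = (-3, 2, -3)/4.6904 = (-0.6396, 0.4264, -0.6396).
r_{12} = e_1·v_2 = 2.1320.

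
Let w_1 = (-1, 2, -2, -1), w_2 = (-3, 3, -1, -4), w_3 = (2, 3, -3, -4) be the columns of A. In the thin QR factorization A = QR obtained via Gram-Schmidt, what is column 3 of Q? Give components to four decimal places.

w_1 = (-1, 2, -2, -1); ‖w_1‖ = 3.1623, so q_1 = (-0.3162, 0.6325, -0.6325, -0.3162).
q_1·w_2 = (-0.3162)·(-3) + 0.6325·3 + (-0.6325)·(-1) + (-0.3162)·(-4) = 4.7434.
u_2 = w_2 − 4.7434·q_1 = (-1.5000, 0.0000, 2.0000, -2.5000).
‖u_2‖ = 3.5355, so q_2 = (-0.4243, 0.0000, 0.5657, -0.7071).
q_1·w_3 = (-0.3162)·2 + 0.6325·3 + (-0.6325)·(-3) + (-0.3162)·(-4) = 4.4272; q_2·w_3 = (-0.4243)·2 + 0.0000·3 + 0.5657·(-3) + (-0.7071)·(-4) = 0.2828.
u_3 = w_3 − 4.4272·q_1 − 0.2828·q_2 = (3.5200, 0.2000, -0.3600, -2.4000).
‖u_3‖ = 4.2802, so q_3 = (0.8224, 0.0467, -0.0841, -0.5607).

q_3 = (0.8224, 0.0467, -0.0841, -0.5607)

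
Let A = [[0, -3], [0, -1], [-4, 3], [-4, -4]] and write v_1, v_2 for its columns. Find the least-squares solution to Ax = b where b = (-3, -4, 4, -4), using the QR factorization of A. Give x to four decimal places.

x = (-0.1486, 1.1884)

v_1 = (0, 0, -4, -4); ‖v_1‖ = 5.6569, so q_1 = (0.0000, 0.0000, -0.7071, -0.7071).
q_1·v_2 = 0.0000·(-3) + 0.0000·(-1) + (-0.7071)·3 + (-0.7071)·(-4) = 0.7071.
u_2 = v_2 − 0.7071·q_1 = (-3.0000, -1.0000, 3.5000, -3.5000).
‖u_2‖ = 5.8737, so q_2 = (-0.5108, -0.1703, 0.5959, -0.5959).
Qᵀb = (0.0000, 6.9803).
Back-substitute: x_2 = 6.9803/5.8737 = 1.1884.
x_1 = (0.0000 − 0.7071·1.1884)/5.6569 = -0.1486.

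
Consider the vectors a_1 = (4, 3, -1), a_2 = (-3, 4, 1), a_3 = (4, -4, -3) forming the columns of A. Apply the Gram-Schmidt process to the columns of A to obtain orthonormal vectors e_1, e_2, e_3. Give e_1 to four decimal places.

a_1 = (4, 3, -1); ‖a_1‖ = 5.0990, so e_1 = (0.7845, 0.5883, -0.1961).

e_1 = (0.7845, 0.5883, -0.1961)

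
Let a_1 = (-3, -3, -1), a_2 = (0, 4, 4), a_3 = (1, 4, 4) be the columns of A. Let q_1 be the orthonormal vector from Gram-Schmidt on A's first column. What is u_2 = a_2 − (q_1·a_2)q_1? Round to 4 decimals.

q_1 = a_1/‖a_1‖ = (-3, -3, -1)/4.3589 = (-0.6882, -0.6882, -0.2294).
r_{12} = q_1·a_2 = -3.6707.
u_2 = a_2 + 3.6707·q_1 = (-2.5263, 1.4737, 3.1579).

u_2 = (-2.5263, 1.4737, 3.1579)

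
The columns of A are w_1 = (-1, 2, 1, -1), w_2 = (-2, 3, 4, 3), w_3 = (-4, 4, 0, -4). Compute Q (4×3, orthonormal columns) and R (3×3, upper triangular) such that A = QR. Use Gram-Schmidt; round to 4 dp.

e_1 = w_1/‖w_1‖ = (-1, 2, 1, -1)/2.6458 = (-0.3780, 0.7559, 0.3780, -0.3780).
r_{12} = e_1·w_2 = 3.4017.
u_2 = w_2 − 3.4017·e_1 = (-0.7143, 0.4286, 2.7143, 4.2857).
‖u_2‖ = 5.1409, so e_2 = (-0.1389, 0.0834, 0.5280, 0.8337).
r_{13} = e_1·w_3 = 6.0474; r_{23} = e_2·w_3 = -2.4454.
u_3 = w_3 − 6.0474·e_1 + 2.4454·e_2 = (-2.0541, -0.3676, -0.9946, 0.3243).
‖u_3‖ = 2.3342, so e_3 = (-0.8800, -0.1575, -0.4261, 0.1389).

Q = [[-0.3780, -0.1389, -0.8800], [0.7559, 0.0834, -0.1575], [0.3780, 0.5280, -0.4261], [-0.3780, 0.8337, 0.1389]], R = [[2.6458, 3.4017, 6.0474], [0.0000, 5.1409, -2.4454], [0.0000, 0.0000, 2.3342]]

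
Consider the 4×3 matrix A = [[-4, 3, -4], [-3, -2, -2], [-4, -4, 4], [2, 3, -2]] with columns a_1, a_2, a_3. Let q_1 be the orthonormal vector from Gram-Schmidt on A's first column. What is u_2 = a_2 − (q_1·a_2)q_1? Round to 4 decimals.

u_2 = (4.4222, -0.9333, -2.5778, 2.2889)

a_1 = (-4, -3, -4, 2); ‖a_1‖ = 6.7082, so q_1 = (-0.5963, -0.4472, -0.5963, 0.2981).
q_1·a_2 = (-0.5963)·3 + (-0.4472)·(-2) + (-0.5963)·(-4) + 0.2981·3 = 2.3851.
u_2 = a_2 − 2.3851·q_1 = (4.4222, -0.9333, -2.5778, 2.2889).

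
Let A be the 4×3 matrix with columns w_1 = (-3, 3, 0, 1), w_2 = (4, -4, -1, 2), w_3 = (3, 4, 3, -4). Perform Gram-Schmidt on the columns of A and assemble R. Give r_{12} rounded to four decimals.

r_{12} = -5.0471

w_1 = (-3, 3, 0, 1); ‖w_1‖ = 4.3589, so q_1 = (-0.6882, 0.6882, 0.0000, 0.2294).
r_{12} = q_1·w_2 = -5.0471.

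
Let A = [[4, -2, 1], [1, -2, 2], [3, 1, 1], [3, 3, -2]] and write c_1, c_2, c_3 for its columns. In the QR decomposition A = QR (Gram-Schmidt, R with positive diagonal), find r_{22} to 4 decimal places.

r_{22} = 4.2292

c_1 = (4, 1, 3, 3); ‖c_1‖ = 5.9161, so q_1 = (0.6761, 0.1690, 0.5071, 0.5071).
q_1·c_2 = 0.6761·(-2) + 0.1690·(-2) + 0.5071·1 + 0.5071·3 = 0.3381.
u_2 = c_2 − 0.3381·q_1 = (-2.2286, -2.0571, 0.8286, 2.8286).
r_{22} = ‖u_2‖ = 4.2292.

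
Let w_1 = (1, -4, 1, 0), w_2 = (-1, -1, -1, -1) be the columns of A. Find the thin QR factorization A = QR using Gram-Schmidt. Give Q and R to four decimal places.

w_1 = (1, -4, 1, 0); ‖w_1‖ = 4.2426, so q_1 = (0.2357, -0.9428, 0.2357, 0.0000).
q_1·w_2 = 0.2357·(-1) + (-0.9428)·(-1) + 0.2357·(-1) + 0.0000·(-1) = 0.4714.
u_2 = w_2 − 0.4714·q_1 = (-1.1111, -0.5556, -1.1111, -1.0000).
‖u_2‖ = 1.9437, so q_2 = (-0.5717, -0.2858, -0.5717, -0.5145).

Q = [[0.2357, -0.5717], [-0.9428, -0.2858], [0.2357, -0.5717], [0.0000, -0.5145]], R = [[4.2426, 0.4714], [0.0000, 1.9437]]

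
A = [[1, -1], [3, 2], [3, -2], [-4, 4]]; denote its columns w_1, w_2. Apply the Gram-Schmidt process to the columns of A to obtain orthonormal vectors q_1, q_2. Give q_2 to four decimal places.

q_2 = (-0.1257, 0.8449, -0.1327, 0.5027)

w_1 = (1, 3, 3, -4); ‖w_1‖ = 5.9161, so q_1 = (0.1690, 0.5071, 0.5071, -0.6761).
q_1·w_2 = 0.1690·(-1) + 0.5071·2 + 0.5071·(-2) + (-0.6761)·4 = -2.8735.
u_2 = w_2 + 2.8735·q_1 = (-0.5143, 3.4571, -0.5429, 2.0571).
‖u_2‖ = 4.0918, so q_2 = (-0.1257, 0.8449, -0.1327, 0.5027).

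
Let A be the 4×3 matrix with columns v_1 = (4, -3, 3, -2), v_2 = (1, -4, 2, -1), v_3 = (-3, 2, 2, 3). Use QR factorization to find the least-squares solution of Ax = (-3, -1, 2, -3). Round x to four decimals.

v_1 = (4, -3, 3, -2); ‖v_1‖ = 6.1644, so q_1 = (0.6489, -0.4867, 0.4867, -0.3244).
q_1·v_2 = 0.6489·1 + (-0.4867)·(-4) + 0.4867·2 + (-0.3244)·(-1) = 3.8933.
u_2 = v_2 − 3.8933·q_1 = (-1.5263, -2.1053, 0.1053, 0.2632).
‖u_2‖ = 2.6157, so q_2 = (-0.5835, -0.8048, 0.0402, 0.1006).
q_1·v_3 = 0.6489·(-3) + (-0.4867)·2 + 0.4867·2 + (-0.3244)·3 = -2.9200; q_2·v_3 = (-0.5835)·(-3) + (-0.8048)·2 + 0.0402·2 + 0.1006·3 = 0.5231.
u_3 = v_3 + 2.9200·q_1 − 0.5231·q_2 = (-0.8000, 1.0000, 3.4000, 2.0000).
‖u_3‖ = 4.1473, so q_3 = (-0.1929, 0.2411, 0.8198, 0.4822).
Qᵀb = (0.4867, 2.3340, 0.5305).
Back-substitute: x_3 = 0.5305/4.1473 = 0.1279.
x_2 = (2.3340 − 0.5231·0.1279)/2.6157 = 0.8667.
x_1 = (0.4867 − 3.8933·0.8667 + 2.9200·0.1279)/6.1644 = -0.4079.

x = (-0.4079, 0.8667, 0.1279)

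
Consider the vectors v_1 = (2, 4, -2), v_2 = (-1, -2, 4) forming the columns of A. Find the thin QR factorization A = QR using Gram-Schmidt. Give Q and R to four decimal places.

Q = [[0.4082, 0.1826], [0.8165, 0.3651], [-0.4082, 0.9129]], R = [[4.8990, -3.6742], [0.0000, 2.7386]]

e_1 = v_1/‖v_1‖ = (2, 4, -2)/4.8990 = (0.4082, 0.8165, -0.4082).
r_{12} = e_1·v_2 = -3.6742.
u_2 = v_2 + 3.6742·e_1 = (0.5000, 1.0000, 2.5000).
‖u_2‖ = 2.7386, so e_2 = (0.1826, 0.3651, 0.9129).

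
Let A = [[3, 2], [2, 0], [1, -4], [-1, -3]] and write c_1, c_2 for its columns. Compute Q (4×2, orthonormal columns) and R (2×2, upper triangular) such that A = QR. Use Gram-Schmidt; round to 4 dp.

Q = [[0.7746, 0.1913], [0.5164, -0.1275], [0.2582, -0.8288], [-0.2582, -0.5101]], R = [[3.8730, 1.2910], [0.0000, 5.2281]]

c_1 = (3, 2, 1, -1); ‖c_1‖ = 3.8730, so e_1 = (0.7746, 0.5164, 0.2582, -0.2582).
e_1·c_2 = 0.7746·2 + 0.5164·0 + 0.2582·(-4) + (-0.2582)·(-3) = 1.2910.
u_2 = c_2 − 1.2910·e_1 = (1.0000, -0.6667, -4.3333, -2.6667).
‖u_2‖ = 5.2281, so e_2 = (0.1913, -0.1275, -0.8288, -0.5101).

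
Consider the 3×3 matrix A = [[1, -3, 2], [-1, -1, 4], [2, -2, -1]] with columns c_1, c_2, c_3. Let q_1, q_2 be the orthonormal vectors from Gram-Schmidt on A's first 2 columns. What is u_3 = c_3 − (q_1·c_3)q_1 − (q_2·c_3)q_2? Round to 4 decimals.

q_1 = c_1/‖c_1‖ = (1, -1, 2)/2.4495 = (0.4082, -0.4082, 0.8165).
r_{12} = q_1·c_2 = -2.4495.
u_2 = c_2 + 2.4495·q_1 = (-2.0000, -2.0000, 0.0000).
‖u_2‖ = 2.8284, so q_2 = (-0.7071, -0.7071, 0.0000).
r_{13} = q_1·c_3 = -1.6330; r_{23} = q_2·c_3 = -4.2426.
u_3 = c_3 + 1.6330·q_1 + 4.2426·q_2 = (-0.3333, 0.3333, 0.3333).

u_3 = (-0.3333, 0.3333, 0.3333)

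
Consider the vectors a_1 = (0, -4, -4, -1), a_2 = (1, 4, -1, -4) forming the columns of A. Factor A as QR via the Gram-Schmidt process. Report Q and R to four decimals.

Q = [[0.0000, 0.1766], [-0.6963, 0.5352], [-0.6963, -0.3479], [-0.1741, -0.7493]], R = [[5.7446, -1.3926], [0.0000, 5.6622]]

a_1 = (0, -4, -4, -1); ‖a_1‖ = 5.7446, so e_1 = (0.0000, -0.6963, -0.6963, -0.1741).
e_1·a_2 = 0.0000·1 + (-0.6963)·4 + (-0.6963)·(-1) + (-0.1741)·(-4) = -1.3926.
u_2 = a_2 + 1.3926·e_1 = (1.0000, 3.0303, -1.9697, -4.2424).
‖u_2‖ = 5.6622, so e_2 = (0.1766, 0.5352, -0.3479, -0.7493).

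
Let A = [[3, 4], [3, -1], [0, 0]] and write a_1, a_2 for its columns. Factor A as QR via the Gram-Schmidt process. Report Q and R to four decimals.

Q = [[0.7071, 0.7071], [0.7071, -0.7071], [0.0000, 0.0000]], R = [[4.2426, 2.1213], [0.0000, 3.5355]]

a_1 = (3, 3, 0); ‖a_1‖ = 4.2426, so e_1 = (0.7071, 0.7071, 0.0000).
e_1·a_2 = 0.7071·4 + 0.7071·(-1) + 0.0000·0 = 2.1213.
u_2 = a_2 − 2.1213·e_1 = (2.5000, -2.5000, 0.0000).
‖u_2‖ = 3.5355, so e_2 = (0.7071, -0.7071, 0.0000).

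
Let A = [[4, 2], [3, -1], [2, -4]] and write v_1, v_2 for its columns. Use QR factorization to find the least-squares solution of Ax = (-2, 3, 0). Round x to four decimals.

x = (0.0000, -0.3333)

v_1 = (4, 3, 2); ‖v_1‖ = 5.3852, so e_1 = (0.7428, 0.5571, 0.3714).
e_1·v_2 = 0.7428·2 + 0.5571·(-1) + 0.3714·(-4) = -0.5571.
u_2 = v_2 + 0.5571·e_1 = (2.4138, -0.6897, -3.7931).
‖u_2‖ = 4.5486, so e_2 = (0.5307, -0.1516, -0.8339).
Qᵀb = (0.1857, -1.5162).
Back-substitute: x_2 = -1.5162/4.5486 = -0.3333.
x_1 = (0.1857 + 0.5571·(-0.3333))/5.3852 = 0.0000.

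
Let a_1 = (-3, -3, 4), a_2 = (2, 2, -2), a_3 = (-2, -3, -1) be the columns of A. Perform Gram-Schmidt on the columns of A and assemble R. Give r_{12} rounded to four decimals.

a_1 = (-3, -3, 4); ‖a_1‖ = 5.8310, so e_1 = (-0.5145, -0.5145, 0.6860).
r_{12} = e_1·a_2 = -3.4300.

r_{12} = -3.4300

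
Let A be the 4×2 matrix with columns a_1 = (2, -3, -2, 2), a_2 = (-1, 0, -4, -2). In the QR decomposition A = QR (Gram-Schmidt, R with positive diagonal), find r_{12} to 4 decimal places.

a_1 = (2, -3, -2, 2); ‖a_1‖ = 4.5826, so e_1 = (0.4364, -0.6547, -0.4364, 0.4364).
r_{12} = e_1·a_2 = 0.4364.

r_{12} = 0.4364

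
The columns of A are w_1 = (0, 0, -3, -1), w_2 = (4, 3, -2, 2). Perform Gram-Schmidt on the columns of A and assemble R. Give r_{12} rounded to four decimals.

w_1 = (0, 0, -3, -1); ‖w_1‖ = 3.1623, so q_1 = (0.0000, 0.0000, -0.9487, -0.3162).
r_{12} = q_1·w_2 = 1.2649.

r_{12} = 1.2649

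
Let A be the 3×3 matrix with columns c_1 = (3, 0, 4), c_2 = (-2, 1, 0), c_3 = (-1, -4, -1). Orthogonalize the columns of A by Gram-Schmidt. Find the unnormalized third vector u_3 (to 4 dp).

q_1 = c_1/‖c_1‖ = (3, 0, 4)/5.0000 = (0.6000, 0.0000, 0.8000).
r_{12} = q_1·c_2 = -1.2000.
u_2 = c_2 + 1.2000·q_1 = (-1.2800, 1.0000, 0.9600).
‖u_2‖ = 1.8868, so q_2 = (-0.6784, 0.5300, 0.5088).
r_{13} = q_1·c_3 = -1.4000; r_{23} = q_2·c_3 = -1.9504.
u_3 = c_3 + 1.4000·q_1 + 1.9504·q_2 = (-1.4831, -2.9663, 1.1124).

u_3 = (-1.4831, -2.9663, 1.1124)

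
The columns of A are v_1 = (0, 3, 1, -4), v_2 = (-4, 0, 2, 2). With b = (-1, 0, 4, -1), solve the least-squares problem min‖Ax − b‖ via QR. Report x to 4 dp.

q_1 = v_1/‖v_1‖ = (0, 3, 1, -4)/5.0990 = (0.0000, 0.5883, 0.1961, -0.7845).
r_{12} = q_1·v_2 = -1.1767.
u_2 = v_2 + 1.1767·q_1 = (-4.0000, 0.6923, 2.2308, 1.0769).
‖u_2‖ = 4.7556, so q_2 = (-0.8411, 0.1456, 0.4691, 0.2265).
Qᵀb = (1.5689, 2.4910).
Back-substitute: x_2 = 2.4910/4.7556 = 0.5238.
x_1 = (1.5689 + 1.1767·0.5238)/5.0990 = 0.4286.

x = (0.4286, 0.5238)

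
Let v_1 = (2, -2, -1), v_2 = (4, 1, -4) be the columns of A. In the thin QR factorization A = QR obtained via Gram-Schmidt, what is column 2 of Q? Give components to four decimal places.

v_1 = (2, -2, -1); ‖v_1‖ = 3.0000, so e_1 = (0.6667, -0.6667, -0.3333).
e_1·v_2 = 0.6667·4 + (-0.6667)·1 + (-0.3333)·(-4) = 3.3333.
u_2 = v_2 − 3.3333·e_1 = (1.7778, 3.2222, -2.8889).
‖u_2‖ = 4.6786, so e_2 = (0.3800, 0.6887, -0.6175).

e_2 = (0.3800, 0.6887, -0.6175)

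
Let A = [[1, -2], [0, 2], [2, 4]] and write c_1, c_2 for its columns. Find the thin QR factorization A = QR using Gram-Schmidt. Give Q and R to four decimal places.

Q = [[0.4472, -0.7807], [0.0000, 0.4880], [0.8944, 0.3904]], R = [[2.2361, 2.6833], [0.0000, 4.0988]]

q_1 = c_1/‖c_1‖ = (1, 0, 2)/2.2361 = (0.4472, 0.0000, 0.8944).
r_{12} = q_1·c_2 = 2.6833.
u_2 = c_2 − 2.6833·q_1 = (-3.2000, 2.0000, 1.6000).
‖u_2‖ = 4.0988, so q_2 = (-0.7807, 0.4880, 0.3904).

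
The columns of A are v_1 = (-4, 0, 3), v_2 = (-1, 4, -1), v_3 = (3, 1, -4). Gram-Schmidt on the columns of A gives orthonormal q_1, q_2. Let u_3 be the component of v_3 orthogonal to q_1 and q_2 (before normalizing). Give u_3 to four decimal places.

v_1 = (-4, 0, 3); ‖v_1‖ = 5.0000, so q_1 = (-0.8000, 0.0000, 0.6000).
q_1·v_2 = (-0.8000)·(-1) + 0.0000·4 + 0.6000·(-1) = 0.2000.
u_2 = v_2 − 0.2000·q_1 = (-0.8400, 4.0000, -1.1200).
‖u_2‖ = 4.2379, so q_2 = (-0.1982, 0.9439, -0.2643).
q_1·v_3 = (-0.8000)·3 + 0.0000·1 + 0.6000·(-4) = -4.8000; q_2·v_3 = (-0.1982)·3 + 0.9439·1 + (-0.2643)·(-4) = 1.4063.
u_3 = v_3 + 4.8000·q_1 − 1.4063·q_2 = (-0.5612, -0.3274, -0.7483).

u_3 = (-0.5612, -0.3274, -0.7483)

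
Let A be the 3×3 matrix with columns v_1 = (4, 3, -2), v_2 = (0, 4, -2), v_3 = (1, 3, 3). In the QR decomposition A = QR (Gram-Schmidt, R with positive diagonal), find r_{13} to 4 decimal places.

v_1 = (4, 3, -2); ‖v_1‖ = 5.3852, so q_1 = (0.7428, 0.5571, -0.3714).
r_{13} = q_1·v_3 = 1.2999.

r_{13} = 1.2999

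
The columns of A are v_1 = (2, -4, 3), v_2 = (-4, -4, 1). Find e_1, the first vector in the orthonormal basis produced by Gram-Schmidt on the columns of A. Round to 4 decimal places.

e_1 = (0.3714, -0.7428, 0.5571)

v_1 = (2, -4, 3); ‖v_1‖ = 5.3852, so e_1 = (0.3714, -0.7428, 0.5571).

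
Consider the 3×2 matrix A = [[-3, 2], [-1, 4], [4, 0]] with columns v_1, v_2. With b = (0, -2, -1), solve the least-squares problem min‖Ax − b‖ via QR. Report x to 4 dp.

v_1 = (-3, -1, 4); ‖v_1‖ = 5.0990, so e_1 = (-0.5883, -0.1961, 0.7845).
e_1·v_2 = (-0.5883)·2 + (-0.1961)·4 + 0.7845·0 = -1.9612.
u_2 = v_2 + 1.9612·e_1 = (0.8462, 3.6154, 1.5385).
‖u_2‖ = 4.0192, so e_2 = (0.2105, 0.8995, 0.3828).
Qᵀb = (-0.3922, -2.1818).
Back-substitute: x_2 = -2.1818/4.0192 = -0.5429.
x_1 = (-0.3922 + 1.9612·(-0.5429))/5.0990 = -0.2857.

x = (-0.2857, -0.5429)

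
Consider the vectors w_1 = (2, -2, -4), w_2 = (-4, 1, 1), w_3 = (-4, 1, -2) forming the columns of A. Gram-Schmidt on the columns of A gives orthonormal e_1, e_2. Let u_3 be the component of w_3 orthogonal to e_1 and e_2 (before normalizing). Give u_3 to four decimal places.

u_3 = (0.1525, 1.0678, -0.4576)

w_1 = (2, -2, -4); ‖w_1‖ = 4.8990, so e_1 = (0.4082, -0.4082, -0.8165).
e_1·w_2 = 0.4082·(-4) + (-0.4082)·1 + (-0.8165)·1 = -2.8577.
u_2 = w_2 + 2.8577·e_1 = (-2.8333, -0.1667, -1.3333).
‖u_2‖ = 3.1358, so e_2 = (-0.9035, -0.0531, -0.4252).
e_1·w_3 = 0.4082·(-4) + (-0.4082)·1 + (-0.8165)·(-2) = -0.4082; e_2·w_3 = (-0.9035)·(-4) + (-0.0531)·1 + (-0.4252)·(-2) = 4.4114.
u_3 = w_3 + 0.4082·e_1 − 4.4114·e_2 = (0.1525, 1.0678, -0.4576).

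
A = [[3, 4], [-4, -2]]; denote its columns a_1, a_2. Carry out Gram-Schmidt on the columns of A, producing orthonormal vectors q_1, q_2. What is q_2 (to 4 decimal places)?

q_1 = a_1/‖a_1‖ = (3, -4)/5.0000 = (0.6000, -0.8000).
r_{12} = q_1·a_2 = 4.0000.
u_2 = a_2 − 4.0000·q_1 = (1.6000, 1.2000).
‖u_2‖ = 2.0000, so q_2 = (0.8000, 0.6000).

q_2 = (0.8000, 0.6000)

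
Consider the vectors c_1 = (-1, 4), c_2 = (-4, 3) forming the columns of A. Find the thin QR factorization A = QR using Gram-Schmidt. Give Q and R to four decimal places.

c_1 = (-1, 4); ‖c_1‖ = 4.1231, so q_1 = (-0.2425, 0.9701).
q_1·c_2 = (-0.2425)·(-4) + 0.9701·3 = 3.8806.
u_2 = c_2 − 3.8806·q_1 = (-3.0588, -0.7647).
‖u_2‖ = 3.1530, so q_2 = (-0.9701, -0.2425).

Q = [[-0.2425, -0.9701], [0.9701, -0.2425]], R = [[4.1231, 3.8806], [0.0000, 3.1530]]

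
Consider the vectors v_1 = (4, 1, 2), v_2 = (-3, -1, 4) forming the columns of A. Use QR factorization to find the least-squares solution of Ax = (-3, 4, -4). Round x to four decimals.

x = (-0.9040, -0.5969)

v_1 = (4, 1, 2); ‖v_1‖ = 4.5826, so e_1 = (0.8729, 0.2182, 0.4364).
e_1·v_2 = 0.8729·(-3) + 0.2182·(-1) + 0.4364·4 = -1.0911.
u_2 = v_2 + 1.0911·e_1 = (-2.0476, -0.7619, 4.4762).
‖u_2‖ = 4.9809, so e_2 = (-0.4111, -0.1530, 0.8987).
Qᵀb = (-3.4915, -2.9733).
Back-substitute: x_2 = -2.9733/4.9809 = -0.5969.
x_1 = (-3.4915 + 1.0911·(-0.5969))/4.5826 = -0.9040.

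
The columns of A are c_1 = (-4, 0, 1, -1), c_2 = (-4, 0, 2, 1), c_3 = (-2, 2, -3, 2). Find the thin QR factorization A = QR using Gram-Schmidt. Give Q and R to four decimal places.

Q = [[-0.9428, -0.0999, -0.2848], [0.0000, 0.0000, 0.4447], [0.2357, 0.4747, -0.7595], [-0.2357, 0.8745, 0.3798]], R = [[4.2426, 4.0069, 0.7071], [0.0000, 2.2236, 0.5247], [0.0000, 0.0000, 4.4972]]

e_1 = c_1/‖c_1‖ = (-4, 0, 1, -1)/4.2426 = (-0.9428, 0.0000, 0.2357, -0.2357).
r_{12} = e_1·c_2 = 4.0069.
u_2 = c_2 − 4.0069·e_1 = (-0.2222, 0.0000, 1.0556, 1.9444).
‖u_2‖ = 2.2236, so e_2 = (-0.0999, 0.0000, 0.4747, 0.8745).
r_{13} = e_1·c_3 = 0.7071; r_{23} = e_2·c_3 = 0.5247.
u_3 = c_3 − 0.7071·e_1 − 0.5247·e_2 = (-1.2809, 2.0000, -3.4157, 1.7079).
‖u_3‖ = 4.4972, so e_3 = (-0.2848, 0.4447, -0.7595, 0.3798).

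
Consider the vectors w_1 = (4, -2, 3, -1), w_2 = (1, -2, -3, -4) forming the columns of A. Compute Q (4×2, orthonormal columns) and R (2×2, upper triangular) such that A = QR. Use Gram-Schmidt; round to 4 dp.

e_1 = w_1/‖w_1‖ = (4, -2, 3, -1)/5.4772 = (0.7303, -0.3651, 0.5477, -0.1826).
r_{12} = e_1·w_2 = 0.5477.
u_2 = w_2 − 0.5477·e_1 = (0.6000, -1.8000, -3.3000, -3.9000).
‖u_2‖ = 5.4498, so e_2 = (0.1101, -0.3303, -0.6055, -0.7156).

Q = [[0.7303, 0.1101], [-0.3651, -0.3303], [0.5477, -0.6055], [-0.1826, -0.7156]], R = [[5.4772, 0.5477], [0.0000, 5.4498]]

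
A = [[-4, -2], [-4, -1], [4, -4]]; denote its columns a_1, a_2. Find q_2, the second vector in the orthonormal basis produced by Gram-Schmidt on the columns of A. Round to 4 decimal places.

a_1 = (-4, -4, 4); ‖a_1‖ = 6.9282, so q_1 = (-0.5774, -0.5774, 0.5774).
q_1·a_2 = (-0.5774)·(-2) + (-0.5774)·(-1) + 0.5774·(-4) = -0.5774.
u_2 = a_2 + 0.5774·q_1 = (-2.3333, -1.3333, -3.6667).
‖u_2‖ = 4.5461, so q_2 = (-0.5133, -0.2933, -0.8066).

q_2 = (-0.5133, -0.2933, -0.8066)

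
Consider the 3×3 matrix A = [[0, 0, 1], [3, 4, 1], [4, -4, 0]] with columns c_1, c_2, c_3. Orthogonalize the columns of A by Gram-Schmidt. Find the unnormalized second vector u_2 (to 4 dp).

q_1 = c_1/‖c_1‖ = (0, 3, 4)/5.0000 = (0.0000, 0.6000, 0.8000).
r_{12} = q_1·c_2 = -0.8000.
u_2 = c_2 + 0.8000·q_1 = (0.0000, 4.4800, -3.3600).

u_2 = (0.0000, 4.4800, -3.3600)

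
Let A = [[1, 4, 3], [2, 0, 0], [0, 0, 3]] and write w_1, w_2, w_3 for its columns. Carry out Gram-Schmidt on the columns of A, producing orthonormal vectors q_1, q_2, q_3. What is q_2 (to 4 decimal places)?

w_1 = (1, 2, 0); ‖w_1‖ = 2.2361, so q_1 = (0.4472, 0.8944, 0.0000).
q_1·w_2 = 0.4472·4 + 0.8944·0 + 0.0000·0 = 1.7889.
u_2 = w_2 − 1.7889·q_1 = (3.2000, -1.6000, 0.0000).
‖u_2‖ = 3.5777, so q_2 = (0.8944, -0.4472, 0.0000).

q_2 = (0.8944, -0.4472, 0.0000)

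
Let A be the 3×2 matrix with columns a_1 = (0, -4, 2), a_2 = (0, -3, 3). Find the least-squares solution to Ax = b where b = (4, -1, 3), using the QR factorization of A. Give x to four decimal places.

x = (-1.0000, 1.6667)

a_1 = (0, -4, 2); ‖a_1‖ = 4.4721, so e_1 = (0.0000, -0.8944, 0.4472).
e_1·a_2 = 0.0000·0 + (-0.8944)·(-3) + 0.4472·3 = 4.0249.
u_2 = a_2 − 4.0249·e_1 = (0.0000, 0.6000, 1.2000).
‖u_2‖ = 1.3416, so e_2 = (0.0000, 0.4472, 0.8944).
Qᵀb = (2.2361, 2.2361).
Back-substitute: x_2 = 2.2361/1.3416 = 1.6667.
x_1 = (2.2361 − 4.0249·1.6667)/4.4721 = -1.0000.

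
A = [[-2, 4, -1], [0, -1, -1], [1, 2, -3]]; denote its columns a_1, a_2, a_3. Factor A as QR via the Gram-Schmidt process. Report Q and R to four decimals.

q_1 = a_1/‖a_1‖ = (-2, 0, 1)/2.2361 = (-0.8944, 0.0000, 0.4472).
r_{12} = q_1·a_2 = -2.6833.
u_2 = a_2 + 2.6833·q_1 = (1.6000, -1.0000, 3.2000).
‖u_2‖ = 3.7148, so q_2 = (0.4307, -0.2692, 0.8614).
r_{13} = q_1·a_3 = -0.4472; r_{23} = q_2·a_3 = -2.7457.
u_3 = a_3 + 0.4472·q_1 + 2.7457·q_2 = (-0.2174, -1.7391, -0.4348).
‖u_3‖ = 1.8058, so q_3 = (-0.1204, -0.9631, -0.2408).

Q = [[-0.8944, 0.4307, -0.1204], [0.0000, -0.2692, -0.9631], [0.4472, 0.8614, -0.2408]], R = [[2.2361, -2.6833, -0.4472], [0.0000, 3.7148, -2.7457], [0.0000, 0.0000, 1.8058]]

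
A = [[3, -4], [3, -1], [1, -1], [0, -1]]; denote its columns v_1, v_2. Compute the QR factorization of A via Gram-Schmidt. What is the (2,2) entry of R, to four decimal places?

v_1 = (3, 3, 1, 0); ‖v_1‖ = 4.3589, so e_1 = (0.6882, 0.6882, 0.2294, 0.0000).
e_1·v_2 = 0.6882·(-4) + 0.6882·(-1) + 0.2294·(-1) + 0.0000·(-1) = -3.6707.
u_2 = v_2 + 3.6707·e_1 = (-1.4737, 1.5263, -0.1579, -1.0000).
r_{22} = ‖u_2‖ = 2.3508.

r_{22} = 2.3508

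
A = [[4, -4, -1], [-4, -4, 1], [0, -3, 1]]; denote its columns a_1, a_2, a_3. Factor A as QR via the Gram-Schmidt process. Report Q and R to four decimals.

a_1 = (4, -4, 0); ‖a_1‖ = 5.6569, so q_1 = (0.7071, -0.7071, 0.0000).
q_1·a_2 = 0.7071·(-4) + (-0.7071)·(-4) + 0.0000·(-3) = 0.0000.
u_2 = a_2 + 0.0000·q_1 = (-4.0000, -4.0000, -3.0000).
‖u_2‖ = 6.4031, so q_2 = (-0.6247, -0.6247, -0.4685).
q_1·a_3 = 0.7071·(-1) + (-0.7071)·1 + 0.0000·1 = -1.4142; q_2·a_3 = (-0.6247)·(-1) + (-0.6247)·1 + (-0.4685)·1 = -0.4685.
u_3 = a_3 + 1.4142·q_1 + 0.4685·q_2 = (-0.2927, -0.2927, 0.7805).
‖u_3‖ = 0.8835, so q_3 = (-0.3313, -0.3313, 0.8835).

Q = [[0.7071, -0.6247, -0.3313], [-0.7071, -0.6247, -0.3313], [0.0000, -0.4685, 0.8835]], R = [[5.6569, 0.0000, -1.4142], [0.0000, 6.4031, -0.4685], [0.0000, 0.0000, 0.8835]]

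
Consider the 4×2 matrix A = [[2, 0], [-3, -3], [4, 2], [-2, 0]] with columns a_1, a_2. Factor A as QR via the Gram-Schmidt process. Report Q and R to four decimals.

Q = [[0.3482, -0.5002], [-0.5222, -0.7062], [0.6963, -0.0294], [-0.3482, 0.5002]], R = [[5.7446, 2.9593], [0.0000, 2.0597]]

a_1 = (2, -3, 4, -2); ‖a_1‖ = 5.7446, so q_1 = (0.3482, -0.5222, 0.6963, -0.3482).
q_1·a_2 = 0.3482·0 + (-0.5222)·(-3) + 0.6963·2 + (-0.3482)·0 = 2.9593.
u_2 = a_2 − 2.9593·q_1 = (-1.0303, -1.4545, -0.0606, 1.0303).
‖u_2‖ = 2.0597, so q_2 = (-0.5002, -0.7062, -0.0294, 0.5002).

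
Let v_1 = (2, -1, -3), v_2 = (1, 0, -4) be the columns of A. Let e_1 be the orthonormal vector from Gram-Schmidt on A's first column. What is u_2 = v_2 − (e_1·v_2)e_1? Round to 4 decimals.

u_2 = (-1.0000, 1.0000, -1.0000)

e_1 = v_1/‖v_1‖ = (2, -1, -3)/3.7417 = (0.5345, -0.2673, -0.8018).
r_{12} = e_1·v_2 = 3.7417.
u_2 = v_2 − 3.7417·e_1 = (-1.0000, 1.0000, -1.0000).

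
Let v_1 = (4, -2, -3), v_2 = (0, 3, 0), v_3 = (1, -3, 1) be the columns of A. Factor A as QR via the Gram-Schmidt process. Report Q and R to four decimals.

v_1 = (4, -2, -3); ‖v_1‖ = 5.3852, so e_1 = (0.7428, -0.3714, -0.5571).
e_1·v_2 = 0.7428·0 + (-0.3714)·3 + (-0.5571)·0 = -1.1142.
u_2 = v_2 + 1.1142·e_1 = (0.8276, 2.5862, -0.6207).
‖u_2‖ = 2.7854, so e_2 = (0.2971, 0.9285, -0.2228).
e_1·v_3 = 0.7428·1 + (-0.3714)·(-3) + (-0.5571)·1 = 1.2999; e_2·v_3 = 0.2971·1 + 0.9285·(-3) + (-0.2228)·1 = -2.7112.
u_3 = v_3 − 1.2999·e_1 + 2.7112·e_2 = (0.8400, 0.0000, 1.1200).
‖u_3‖ = 1.4000, so e_3 = (0.6000, 0.0000, 0.8000).

Q = [[0.7428, 0.2971, 0.6000], [-0.3714, 0.9285, 0.0000], [-0.5571, -0.2228, 0.8000]], R = [[5.3852, -1.1142, 1.2999], [0.0000, 2.7854, -2.7112], [0.0000, 0.0000, 1.4000]]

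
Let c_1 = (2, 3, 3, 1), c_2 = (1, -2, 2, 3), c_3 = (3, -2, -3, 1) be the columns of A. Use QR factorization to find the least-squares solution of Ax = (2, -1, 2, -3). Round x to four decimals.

e_1 = c_1/‖c_1‖ = (2, 3, 3, 1)/4.7958 = (0.4170, 0.6255, 0.6255, 0.2085).
r_{12} = e_1·c_2 = 1.0426.
u_2 = c_2 − 1.0426·e_1 = (0.5652, -2.6522, 1.3478, 2.7826).
‖u_2‖ = 4.1125, so e_2 = (0.1374, -0.6449, 0.3277, 0.6766).
r_{13} = e_1·c_3 = -1.6681; r_{23} = e_2·c_3 = 1.3955.
u_3 = c_3 + 1.6681·e_1 − 1.3955·e_2 = (3.5039, -0.0566, -2.4139, 0.4036).
‖u_3‖ = 4.2743, so e_3 = (0.8197, -0.0132, -0.5647, 0.0944).
Qᵀb = (0.8341, -0.4546, 0.2400).
Back-substitute: x_3 = 0.2400/4.2743 = 0.0561.
x_2 = (-0.4546 − 1.3955·0.0561)/4.1125 = -0.1296.
x_1 = (0.8341 − 1.0426·(-0.1296) + 1.6681·0.0561)/4.7958 = 0.2216.

x = (0.2216, -0.1296, 0.0561)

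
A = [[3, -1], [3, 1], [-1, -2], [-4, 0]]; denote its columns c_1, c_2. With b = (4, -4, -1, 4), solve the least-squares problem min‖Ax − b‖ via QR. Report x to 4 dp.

c_1 = (3, 3, -1, -4); ‖c_1‖ = 5.9161, so q_1 = (0.5071, 0.5071, -0.1690, -0.6761).
q_1·c_2 = 0.5071·(-1) + 0.5071·1 + (-0.1690)·(-2) + (-0.6761)·0 = 0.3381.
u_2 = c_2 − 0.3381·q_1 = (-1.1714, 0.8286, -1.9429, 0.2286).
‖u_2‖ = 2.4260, so q_2 = (-0.4829, 0.3415, -0.8008, 0.0942).
Qᵀb = (-2.5355, -2.1198).
Back-substitute: x_2 = -2.1198/2.4260 = -0.8738.
x_1 = (-2.5355 − 0.3381·(-0.8738))/5.9161 = -0.3786.

x = (-0.3786, -0.8738)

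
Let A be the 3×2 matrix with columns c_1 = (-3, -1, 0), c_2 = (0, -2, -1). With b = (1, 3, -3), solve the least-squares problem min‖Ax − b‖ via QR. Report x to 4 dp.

x = (-0.5217, -0.3913)

c_1 = (-3, -1, 0); ‖c_1‖ = 3.1623, so q_1 = (-0.9487, -0.3162, 0.0000).
q_1·c_2 = (-0.9487)·0 + (-0.3162)·(-2) + 0.0000·(-1) = 0.6325.
u_2 = c_2 − 0.6325·q_1 = (0.6000, -1.8000, -1.0000).
‖u_2‖ = 2.1448, so q_2 = (0.2798, -0.8393, -0.4663).
Qᵀb = (-1.8974, -0.8393).
Back-substitute: x_2 = -0.8393/2.1448 = -0.3913.
x_1 = (-1.8974 − 0.6325·(-0.3913))/3.1623 = -0.5217.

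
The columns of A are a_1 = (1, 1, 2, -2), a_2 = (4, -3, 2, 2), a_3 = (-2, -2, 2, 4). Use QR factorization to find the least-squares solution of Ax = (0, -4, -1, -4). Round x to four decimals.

a_1 = (1, 1, 2, -2); ‖a_1‖ = 3.1623, so q_1 = (0.3162, 0.3162, 0.6325, -0.6325).
q_1·a_2 = 0.3162·4 + 0.3162·(-3) + 0.6325·2 + (-0.6325)·2 = 0.3162.
u_2 = a_2 − 0.3162·q_1 = (3.9000, -3.1000, 1.8000, 2.2000).
‖u_2‖ = 5.7359, so q_2 = (0.6799, -0.5405, 0.3138, 0.3836).
q_1·a_3 = 0.3162·(-2) + 0.3162·(-2) + 0.6325·2 + (-0.6325)·4 = -2.5298; q_2·a_3 = 0.6799·(-2) + (-0.5405)·(-2) + 0.3138·2 + 0.3836·4 = 1.8829.
u_3 = a_3 + 2.5298·q_1 − 1.8829·q_2 = (-2.4802, -0.1824, 3.0091, 1.6778).
‖u_3‖ = 4.2491, so q_3 = (-0.5837, -0.0429, 0.7082, 0.3949).
Qᵀb = (0.6325, 0.3138, -2.1160).
Back-substitute: x_3 = -2.1160/4.2491 = -0.4980.
x_2 = (0.3138 − 1.8829·(-0.4980))/5.7359 = 0.2182.
x_1 = (0.6325 − 0.3162·0.2182 + 2.5298·(-0.4980))/3.1623 = -0.2202.

x = (-0.2202, 0.2182, -0.4980)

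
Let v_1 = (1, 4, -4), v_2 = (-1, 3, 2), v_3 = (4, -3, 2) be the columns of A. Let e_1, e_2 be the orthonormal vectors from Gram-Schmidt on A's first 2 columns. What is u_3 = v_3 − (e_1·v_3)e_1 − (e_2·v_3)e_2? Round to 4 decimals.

v_1 = (1, 4, -4); ‖v_1‖ = 5.7446, so e_1 = (0.1741, 0.6963, -0.6963).
e_1·v_2 = 0.1741·(-1) + 0.6963·3 + (-0.6963)·2 = 0.5222.
u_2 = v_2 − 0.5222·e_1 = (-1.0909, 2.6364, 2.3636).
‖u_2‖ = 3.7050, so e_2 = (-0.2944, 0.7116, 0.6380).
e_1·v_3 = 0.1741·4 + 0.6963·(-3) + (-0.6963)·2 = -2.7852; e_2·v_3 = (-0.2944)·4 + 0.7116·(-3) + 0.6380·2 = -2.0365.
u_3 = v_3 + 2.7852·e_1 + 2.0365·e_2 = (3.8852, 0.3885, 1.3598).

u_3 = (3.8852, 0.3885, 1.3598)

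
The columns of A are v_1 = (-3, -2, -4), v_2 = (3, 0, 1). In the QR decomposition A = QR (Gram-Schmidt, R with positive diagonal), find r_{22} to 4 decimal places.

r_{22} = 2.0426

v_1 = (-3, -2, -4); ‖v_1‖ = 5.3852, so q_1 = (-0.5571, -0.3714, -0.7428).
q_1·v_2 = (-0.5571)·3 + (-0.3714)·0 + (-0.7428)·1 = -2.4140.
u_2 = v_2 + 2.4140·q_1 = (1.6552, -0.8966, -0.7931).
r_{22} = ‖u_2‖ = 2.0426.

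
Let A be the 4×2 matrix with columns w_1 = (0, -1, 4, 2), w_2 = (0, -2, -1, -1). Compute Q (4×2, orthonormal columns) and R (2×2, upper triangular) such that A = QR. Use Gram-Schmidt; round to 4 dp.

w_1 = (0, -1, 4, 2); ‖w_1‖ = 4.5826, so e_1 = (0.0000, -0.2182, 0.8729, 0.4364).
e_1·w_2 = 0.0000·0 + (-0.2182)·(-2) + 0.8729·(-1) + 0.4364·(-1) = -0.8729.
u_2 = w_2 + 0.8729·e_1 = (0.0000, -2.1905, -0.2381, -0.6190).
‖u_2‖ = 2.2887, so e_2 = (0.0000, -0.9571, -0.1040, -0.2705).

Q = [[0.0000, 0.0000], [-0.2182, -0.9571], [0.8729, -0.1040], [0.4364, -0.2705]], R = [[4.5826, -0.8729], [0.0000, 2.2887]]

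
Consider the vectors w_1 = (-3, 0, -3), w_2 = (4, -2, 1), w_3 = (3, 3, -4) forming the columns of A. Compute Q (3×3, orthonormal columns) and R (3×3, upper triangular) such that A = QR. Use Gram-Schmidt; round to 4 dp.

Q = [[-0.7071, 0.5145, 0.4851], [0.0000, -0.6860, 0.7276], [-0.7071, -0.5145, -0.4851]], R = [[4.2426, -3.5355, 0.7071], [0.0000, 2.9155, 1.5435], [0.0000, 0.0000, 5.5783]]

w_1 = (-3, 0, -3); ‖w_1‖ = 4.2426, so q_1 = (-0.7071, 0.0000, -0.7071).
q_1·w_2 = (-0.7071)·4 + 0.0000·(-2) + (-0.7071)·1 = -3.5355.
u_2 = w_2 + 3.5355·q_1 = (1.5000, -2.0000, -1.5000).
‖u_2‖ = 2.9155, so q_2 = (0.5145, -0.6860, -0.5145).
q_1·w_3 = (-0.7071)·3 + 0.0000·3 + (-0.7071)·(-4) = 0.7071; q_2·w_3 = 0.5145·3 + (-0.6860)·3 + (-0.5145)·(-4) = 1.5435.
u_3 = w_3 − 0.7071·q_1 − 1.5435·q_2 = (2.7059, 4.0588, -2.7059).
‖u_3‖ = 5.5783, so q_3 = (0.4851, 0.7276, -0.4851).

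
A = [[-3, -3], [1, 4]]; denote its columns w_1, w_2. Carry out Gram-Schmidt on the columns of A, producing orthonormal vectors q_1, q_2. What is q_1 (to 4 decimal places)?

w_1 = (-3, 1); ‖w_1‖ = 3.1623, so q_1 = (-0.9487, 0.3162).

q_1 = (-0.9487, 0.3162)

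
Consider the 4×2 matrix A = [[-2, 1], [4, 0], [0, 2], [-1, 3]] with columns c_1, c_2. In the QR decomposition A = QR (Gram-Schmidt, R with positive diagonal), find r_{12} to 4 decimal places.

e_1 = c_1/‖c_1‖ = (-2, 4, 0, -1)/4.5826 = (-0.4364, 0.8729, 0.0000, -0.2182).
r_{12} = e_1·c_2 = -1.0911.

r_{12} = -1.0911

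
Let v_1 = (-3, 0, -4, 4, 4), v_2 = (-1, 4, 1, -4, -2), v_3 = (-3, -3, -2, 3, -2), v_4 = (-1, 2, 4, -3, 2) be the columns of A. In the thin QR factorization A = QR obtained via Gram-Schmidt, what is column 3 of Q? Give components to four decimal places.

e_3 = (-0.5612, -0.3186, -0.1642, 0.1464, -0.7315)

v_1 = (-3, 0, -4, 4, 4); ‖v_1‖ = 7.5498, so e_1 = (-0.3974, 0.0000, -0.5298, 0.5298, 0.5298).
e_1·v_2 = (-0.3974)·(-1) + 0.0000·4 + (-0.5298)·1 + 0.5298·(-4) + 0.5298·(-2) = -3.3113.
u_2 = v_2 + 3.3113·e_1 = (-2.3158, 4.0000, -0.7544, -2.2456, -0.2456).
‖u_2‖ = 5.1995, so e_2 = (-0.4454, 0.7693, -0.1451, -0.4319, -0.0472).
e_1·v_3 = (-0.3974)·(-3) + 0.0000·(-3) + (-0.5298)·(-2) + 0.5298·3 + 0.5298·(-2) = 2.7815; e_2·v_3 = (-0.4454)·(-3) + 0.7693·(-3) + (-0.1451)·(-2) + (-0.4319)·3 + (-0.0472)·(-2) = -1.8828.
u_3 = v_3 − 2.7815·e_1 + 1.8828·e_2 = (-2.7333, -1.5516, -0.7995, 0.7132, -3.5626).
‖u_3‖ = 4.8702, so e_3 = (-0.5612, -0.3186, -0.1642, 0.1464, -0.7315).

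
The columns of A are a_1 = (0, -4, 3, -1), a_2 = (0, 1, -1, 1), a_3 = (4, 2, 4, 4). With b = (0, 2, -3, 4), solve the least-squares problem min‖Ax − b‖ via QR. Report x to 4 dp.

x = (0.6795, 4.8333, -0.0321)

a_1 = (0, -4, 3, -1); ‖a_1‖ = 5.0990, so e_1 = (0.0000, -0.7845, 0.5883, -0.1961).
e_1·a_2 = 0.0000·0 + (-0.7845)·1 + 0.5883·(-1) + (-0.1961)·1 = -1.5689.
u_2 = a_2 + 1.5689·e_1 = (0.0000, -0.2308, -0.0769, 0.6923).
‖u_2‖ = 0.7338, so e_2 = (0.0000, -0.3145, -0.1048, 0.9435).
e_1·a_3 = 0.0000·4 + (-0.7845)·2 + 0.5883·4 + (-0.1961)·4 = 0.0000; e_2·a_3 = 0.0000·4 + (-0.3145)·2 + (-0.1048)·4 + 0.9435·4 = 2.7255.
u_3 = a_3 + 0.0000·e_1 − 2.7255·e_2 = (4.0000, 2.8571, 4.2857, 1.4286).
‖u_3‖ = 6.6762, so e_3 = (0.5991, 0.4280, 0.6419, 0.2140).
Qᵀb = (-4.1184, 3.4593, -0.2140).
Back-substitute: x_3 = -0.2140/6.6762 = -0.0321.
x_2 = (3.4593 − 2.7255·(-0.0321))/0.7338 = 4.8333.
x_1 = (-4.1184 + 1.5689·4.8333 + 0.0000·(-0.0321))/5.0990 = 0.6795.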